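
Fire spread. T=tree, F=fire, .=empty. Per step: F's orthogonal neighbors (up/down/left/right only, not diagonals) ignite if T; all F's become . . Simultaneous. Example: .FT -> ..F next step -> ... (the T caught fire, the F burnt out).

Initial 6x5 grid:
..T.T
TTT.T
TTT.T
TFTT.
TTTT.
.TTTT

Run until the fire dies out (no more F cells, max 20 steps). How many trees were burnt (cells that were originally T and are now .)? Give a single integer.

Step 1: +4 fires, +1 burnt (F count now 4)
Step 2: +7 fires, +4 burnt (F count now 7)
Step 3: +4 fires, +7 burnt (F count now 4)
Step 4: +2 fires, +4 burnt (F count now 2)
Step 5: +1 fires, +2 burnt (F count now 1)
Step 6: +0 fires, +1 burnt (F count now 0)
Fire out after step 6
Initially T: 21, now '.': 27
Total burnt (originally-T cells now '.'): 18

Answer: 18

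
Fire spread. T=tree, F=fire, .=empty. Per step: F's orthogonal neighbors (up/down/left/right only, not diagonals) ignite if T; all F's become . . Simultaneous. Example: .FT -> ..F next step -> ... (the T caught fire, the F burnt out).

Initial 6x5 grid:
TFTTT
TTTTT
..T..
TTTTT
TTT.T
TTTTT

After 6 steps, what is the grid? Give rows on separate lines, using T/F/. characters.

Step 1: 3 trees catch fire, 1 burn out
  F.FTT
  TFTTT
  ..T..
  TTTTT
  TTT.T
  TTTTT
Step 2: 3 trees catch fire, 3 burn out
  ...FT
  F.FTT
  ..T..
  TTTTT
  TTT.T
  TTTTT
Step 3: 3 trees catch fire, 3 burn out
  ....F
  ...FT
  ..F..
  TTTTT
  TTT.T
  TTTTT
Step 4: 2 trees catch fire, 3 burn out
  .....
  ....F
  .....
  TTFTT
  TTT.T
  TTTTT
Step 5: 3 trees catch fire, 2 burn out
  .....
  .....
  .....
  TF.FT
  TTF.T
  TTTTT
Step 6: 4 trees catch fire, 3 burn out
  .....
  .....
  .....
  F...F
  TF..T
  TTFTT

.....
.....
.....
F...F
TF..T
TTFTT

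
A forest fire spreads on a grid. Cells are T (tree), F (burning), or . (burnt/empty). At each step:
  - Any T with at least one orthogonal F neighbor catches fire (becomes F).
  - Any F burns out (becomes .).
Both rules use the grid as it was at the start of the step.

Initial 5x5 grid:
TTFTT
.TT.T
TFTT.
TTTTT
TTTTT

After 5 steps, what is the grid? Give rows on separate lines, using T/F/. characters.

Step 1: 7 trees catch fire, 2 burn out
  TF.FT
  .FF.T
  F.FT.
  TFTTT
  TTTTT
Step 2: 6 trees catch fire, 7 burn out
  F...F
  ....T
  ...F.
  F.FTT
  TFTTT
Step 3: 4 trees catch fire, 6 burn out
  .....
  ....F
  .....
  ...FT
  F.FTT
Step 4: 2 trees catch fire, 4 burn out
  .....
  .....
  .....
  ....F
  ...FT
Step 5: 1 trees catch fire, 2 burn out
  .....
  .....
  .....
  .....
  ....F

.....
.....
.....
.....
....F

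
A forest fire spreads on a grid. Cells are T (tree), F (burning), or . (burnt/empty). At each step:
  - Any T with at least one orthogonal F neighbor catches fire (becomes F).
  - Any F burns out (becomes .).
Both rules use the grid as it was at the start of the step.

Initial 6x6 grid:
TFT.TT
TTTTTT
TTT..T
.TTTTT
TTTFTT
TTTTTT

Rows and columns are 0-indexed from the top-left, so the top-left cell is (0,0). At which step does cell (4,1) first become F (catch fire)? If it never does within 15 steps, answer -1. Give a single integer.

Step 1: cell (4,1)='T' (+7 fires, +2 burnt)
Step 2: cell (4,1)='F' (+9 fires, +7 burnt)
  -> target ignites at step 2
Step 3: cell (4,1)='.' (+8 fires, +9 burnt)
Step 4: cell (4,1)='.' (+3 fires, +8 burnt)
Step 5: cell (4,1)='.' (+2 fires, +3 burnt)
Step 6: cell (4,1)='.' (+1 fires, +2 burnt)
Step 7: cell (4,1)='.' (+0 fires, +1 burnt)
  fire out at step 7

2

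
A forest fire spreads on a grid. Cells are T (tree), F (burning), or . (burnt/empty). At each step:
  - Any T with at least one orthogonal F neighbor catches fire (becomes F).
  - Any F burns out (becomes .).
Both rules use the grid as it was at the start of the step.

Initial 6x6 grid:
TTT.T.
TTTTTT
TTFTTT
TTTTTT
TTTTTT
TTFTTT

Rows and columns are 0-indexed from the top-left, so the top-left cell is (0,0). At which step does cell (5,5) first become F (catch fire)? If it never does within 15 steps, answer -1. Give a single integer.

Step 1: cell (5,5)='T' (+7 fires, +2 burnt)
Step 2: cell (5,5)='T' (+11 fires, +7 burnt)
Step 3: cell (5,5)='F' (+9 fires, +11 burnt)
  -> target ignites at step 3
Step 4: cell (5,5)='.' (+5 fires, +9 burnt)
Step 5: cell (5,5)='.' (+0 fires, +5 burnt)
  fire out at step 5

3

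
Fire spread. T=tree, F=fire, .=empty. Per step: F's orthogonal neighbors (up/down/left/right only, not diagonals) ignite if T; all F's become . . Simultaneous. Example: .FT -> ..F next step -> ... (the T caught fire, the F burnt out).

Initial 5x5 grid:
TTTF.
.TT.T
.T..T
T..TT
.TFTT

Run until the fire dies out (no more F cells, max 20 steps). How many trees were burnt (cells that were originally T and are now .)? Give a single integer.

Answer: 13

Derivation:
Step 1: +3 fires, +2 burnt (F count now 3)
Step 2: +4 fires, +3 burnt (F count now 4)
Step 3: +3 fires, +4 burnt (F count now 3)
Step 4: +2 fires, +3 burnt (F count now 2)
Step 5: +1 fires, +2 burnt (F count now 1)
Step 6: +0 fires, +1 burnt (F count now 0)
Fire out after step 6
Initially T: 14, now '.': 24
Total burnt (originally-T cells now '.'): 13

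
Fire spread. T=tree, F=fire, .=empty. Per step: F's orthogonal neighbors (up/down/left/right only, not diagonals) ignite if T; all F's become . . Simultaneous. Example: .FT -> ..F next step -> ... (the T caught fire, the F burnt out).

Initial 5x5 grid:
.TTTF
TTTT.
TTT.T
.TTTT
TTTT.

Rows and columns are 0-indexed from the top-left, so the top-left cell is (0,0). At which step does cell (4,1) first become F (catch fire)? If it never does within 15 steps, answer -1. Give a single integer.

Step 1: cell (4,1)='T' (+1 fires, +1 burnt)
Step 2: cell (4,1)='T' (+2 fires, +1 burnt)
Step 3: cell (4,1)='T' (+2 fires, +2 burnt)
Step 4: cell (4,1)='T' (+2 fires, +2 burnt)
Step 5: cell (4,1)='T' (+3 fires, +2 burnt)
Step 6: cell (4,1)='T' (+4 fires, +3 burnt)
Step 7: cell (4,1)='F' (+3 fires, +4 burnt)
  -> target ignites at step 7
Step 8: cell (4,1)='.' (+2 fires, +3 burnt)
Step 9: cell (4,1)='.' (+0 fires, +2 burnt)
  fire out at step 9

7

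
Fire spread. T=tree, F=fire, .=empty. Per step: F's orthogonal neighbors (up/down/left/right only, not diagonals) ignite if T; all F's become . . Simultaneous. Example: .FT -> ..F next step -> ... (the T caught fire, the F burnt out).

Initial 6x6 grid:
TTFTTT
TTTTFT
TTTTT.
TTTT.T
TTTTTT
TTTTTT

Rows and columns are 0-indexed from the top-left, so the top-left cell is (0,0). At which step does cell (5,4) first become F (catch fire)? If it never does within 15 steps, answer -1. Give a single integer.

Step 1: cell (5,4)='T' (+7 fires, +2 burnt)
Step 2: cell (5,4)='T' (+5 fires, +7 burnt)
Step 3: cell (5,4)='T' (+4 fires, +5 burnt)
Step 4: cell (5,4)='T' (+4 fires, +4 burnt)
Step 5: cell (5,4)='T' (+5 fires, +4 burnt)
Step 6: cell (5,4)='F' (+4 fires, +5 burnt)
  -> target ignites at step 6
Step 7: cell (5,4)='.' (+3 fires, +4 burnt)
Step 8: cell (5,4)='.' (+0 fires, +3 burnt)
  fire out at step 8

6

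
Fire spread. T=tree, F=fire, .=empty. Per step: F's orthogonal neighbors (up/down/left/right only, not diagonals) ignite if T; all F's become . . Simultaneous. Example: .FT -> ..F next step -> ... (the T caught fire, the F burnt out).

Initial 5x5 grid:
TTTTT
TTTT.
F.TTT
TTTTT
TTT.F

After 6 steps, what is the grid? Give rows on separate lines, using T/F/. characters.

Step 1: 3 trees catch fire, 2 burn out
  TTTTT
  FTTT.
  ..TTT
  FTTTF
  TTT..
Step 2: 6 trees catch fire, 3 burn out
  FTTTT
  .FTT.
  ..TTF
  .FTF.
  FTT..
Step 3: 5 trees catch fire, 6 burn out
  .FTTT
  ..FT.
  ..TF.
  ..F..
  .FT..
Step 4: 4 trees catch fire, 5 burn out
  ..FTT
  ...F.
  ..F..
  .....
  ..F..
Step 5: 1 trees catch fire, 4 burn out
  ...FT
  .....
  .....
  .....
  .....
Step 6: 1 trees catch fire, 1 burn out
  ....F
  .....
  .....
  .....
  .....

....F
.....
.....
.....
.....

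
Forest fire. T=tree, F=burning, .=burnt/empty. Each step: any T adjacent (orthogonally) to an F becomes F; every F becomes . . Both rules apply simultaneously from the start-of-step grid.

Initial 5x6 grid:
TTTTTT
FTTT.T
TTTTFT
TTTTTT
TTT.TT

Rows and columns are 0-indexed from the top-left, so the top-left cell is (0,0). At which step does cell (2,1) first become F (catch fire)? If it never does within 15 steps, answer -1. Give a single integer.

Step 1: cell (2,1)='T' (+6 fires, +2 burnt)
Step 2: cell (2,1)='F' (+10 fires, +6 burnt)
  -> target ignites at step 2
Step 3: cell (2,1)='.' (+7 fires, +10 burnt)
Step 4: cell (2,1)='.' (+3 fires, +7 burnt)
Step 5: cell (2,1)='.' (+0 fires, +3 burnt)
  fire out at step 5

2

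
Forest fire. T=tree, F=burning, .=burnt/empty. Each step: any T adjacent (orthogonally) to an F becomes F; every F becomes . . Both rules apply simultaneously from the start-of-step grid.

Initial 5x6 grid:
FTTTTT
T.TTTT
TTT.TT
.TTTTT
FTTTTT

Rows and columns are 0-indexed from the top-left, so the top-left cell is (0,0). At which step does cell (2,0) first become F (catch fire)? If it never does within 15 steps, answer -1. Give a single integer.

Step 1: cell (2,0)='T' (+3 fires, +2 burnt)
Step 2: cell (2,0)='F' (+4 fires, +3 burnt)
  -> target ignites at step 2
Step 3: cell (2,0)='.' (+5 fires, +4 burnt)
Step 4: cell (2,0)='.' (+5 fires, +5 burnt)
Step 5: cell (2,0)='.' (+4 fires, +5 burnt)
Step 6: cell (2,0)='.' (+3 fires, +4 burnt)
Step 7: cell (2,0)='.' (+1 fires, +3 burnt)
Step 8: cell (2,0)='.' (+0 fires, +1 burnt)
  fire out at step 8

2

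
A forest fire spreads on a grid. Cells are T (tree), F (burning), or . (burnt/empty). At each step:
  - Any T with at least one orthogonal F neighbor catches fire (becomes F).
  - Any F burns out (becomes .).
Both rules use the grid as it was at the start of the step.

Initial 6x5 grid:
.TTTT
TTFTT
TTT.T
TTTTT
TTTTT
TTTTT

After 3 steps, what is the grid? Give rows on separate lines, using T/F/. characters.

Step 1: 4 trees catch fire, 1 burn out
  .TFTT
  TF.FT
  TTF.T
  TTTTT
  TTTTT
  TTTTT
Step 2: 6 trees catch fire, 4 burn out
  .F.FT
  F...F
  TF..T
  TTFTT
  TTTTT
  TTTTT
Step 3: 6 trees catch fire, 6 burn out
  ....F
  .....
  F...F
  TF.FT
  TTFTT
  TTTTT

....F
.....
F...F
TF.FT
TTFTT
TTTTT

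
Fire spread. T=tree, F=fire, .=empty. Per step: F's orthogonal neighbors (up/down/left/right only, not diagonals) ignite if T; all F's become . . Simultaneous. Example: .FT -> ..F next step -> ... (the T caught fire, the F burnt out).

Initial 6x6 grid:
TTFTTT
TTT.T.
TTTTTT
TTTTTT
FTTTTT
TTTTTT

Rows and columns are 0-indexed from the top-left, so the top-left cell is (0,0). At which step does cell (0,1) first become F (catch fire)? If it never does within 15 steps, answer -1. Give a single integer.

Step 1: cell (0,1)='F' (+6 fires, +2 burnt)
  -> target ignites at step 1
Step 2: cell (0,1)='.' (+8 fires, +6 burnt)
Step 3: cell (0,1)='.' (+8 fires, +8 burnt)
Step 4: cell (0,1)='.' (+4 fires, +8 burnt)
Step 5: cell (0,1)='.' (+4 fires, +4 burnt)
Step 6: cell (0,1)='.' (+2 fires, +4 burnt)
Step 7: cell (0,1)='.' (+0 fires, +2 burnt)
  fire out at step 7

1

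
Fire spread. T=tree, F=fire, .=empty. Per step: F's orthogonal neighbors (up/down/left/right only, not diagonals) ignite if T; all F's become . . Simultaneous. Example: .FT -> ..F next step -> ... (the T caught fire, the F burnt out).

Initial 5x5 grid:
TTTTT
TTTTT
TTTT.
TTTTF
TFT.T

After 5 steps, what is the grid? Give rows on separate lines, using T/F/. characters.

Step 1: 5 trees catch fire, 2 burn out
  TTTTT
  TTTTT
  TTTT.
  TFTF.
  F.F.F
Step 2: 4 trees catch fire, 5 burn out
  TTTTT
  TTTTT
  TFTF.
  F.F..
  .....
Step 3: 4 trees catch fire, 4 burn out
  TTTTT
  TFTFT
  F.F..
  .....
  .....
Step 4: 5 trees catch fire, 4 burn out
  TFTFT
  F.F.F
  .....
  .....
  .....
Step 5: 3 trees catch fire, 5 burn out
  F.F.F
  .....
  .....
  .....
  .....

F.F.F
.....
.....
.....
.....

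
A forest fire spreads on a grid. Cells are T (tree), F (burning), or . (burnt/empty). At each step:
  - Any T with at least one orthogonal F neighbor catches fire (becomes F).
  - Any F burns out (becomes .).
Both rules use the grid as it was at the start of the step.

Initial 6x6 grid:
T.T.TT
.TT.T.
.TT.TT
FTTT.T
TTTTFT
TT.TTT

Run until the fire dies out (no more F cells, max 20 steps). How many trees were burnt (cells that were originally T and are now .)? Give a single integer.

Step 1: +5 fires, +2 burnt (F count now 5)
Step 2: +9 fires, +5 burnt (F count now 9)
Step 3: +4 fires, +9 burnt (F count now 4)
Step 4: +2 fires, +4 burnt (F count now 2)
Step 5: +2 fires, +2 burnt (F count now 2)
Step 6: +1 fires, +2 burnt (F count now 1)
Step 7: +1 fires, +1 burnt (F count now 1)
Step 8: +0 fires, +1 burnt (F count now 0)
Fire out after step 8
Initially T: 25, now '.': 35
Total burnt (originally-T cells now '.'): 24

Answer: 24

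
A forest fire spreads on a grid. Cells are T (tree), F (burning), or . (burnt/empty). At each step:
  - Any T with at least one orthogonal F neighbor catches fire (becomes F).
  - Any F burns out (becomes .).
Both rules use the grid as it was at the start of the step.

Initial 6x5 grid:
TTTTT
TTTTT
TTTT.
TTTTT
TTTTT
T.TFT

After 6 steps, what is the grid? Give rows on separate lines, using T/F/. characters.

Step 1: 3 trees catch fire, 1 burn out
  TTTTT
  TTTTT
  TTTT.
  TTTTT
  TTTFT
  T.F.F
Step 2: 3 trees catch fire, 3 burn out
  TTTTT
  TTTTT
  TTTT.
  TTTFT
  TTF.F
  T....
Step 3: 4 trees catch fire, 3 burn out
  TTTTT
  TTTTT
  TTTF.
  TTF.F
  TF...
  T....
Step 4: 4 trees catch fire, 4 burn out
  TTTTT
  TTTFT
  TTF..
  TF...
  F....
  T....
Step 5: 6 trees catch fire, 4 burn out
  TTTFT
  TTF.F
  TF...
  F....
  .....
  F....
Step 6: 4 trees catch fire, 6 burn out
  TTF.F
  TF...
  F....
  .....
  .....
  .....

TTF.F
TF...
F....
.....
.....
.....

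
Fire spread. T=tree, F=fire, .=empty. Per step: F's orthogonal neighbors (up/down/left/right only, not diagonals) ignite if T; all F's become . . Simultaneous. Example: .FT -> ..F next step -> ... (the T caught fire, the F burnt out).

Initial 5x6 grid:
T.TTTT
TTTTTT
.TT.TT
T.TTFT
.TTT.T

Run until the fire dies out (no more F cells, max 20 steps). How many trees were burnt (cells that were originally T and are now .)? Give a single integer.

Answer: 22

Derivation:
Step 1: +3 fires, +1 burnt (F count now 3)
Step 2: +5 fires, +3 burnt (F count now 5)
Step 3: +5 fires, +5 burnt (F count now 5)
Step 4: +5 fires, +5 burnt (F count now 5)
Step 5: +2 fires, +5 burnt (F count now 2)
Step 6: +1 fires, +2 burnt (F count now 1)
Step 7: +1 fires, +1 burnt (F count now 1)
Step 8: +0 fires, +1 burnt (F count now 0)
Fire out after step 8
Initially T: 23, now '.': 29
Total burnt (originally-T cells now '.'): 22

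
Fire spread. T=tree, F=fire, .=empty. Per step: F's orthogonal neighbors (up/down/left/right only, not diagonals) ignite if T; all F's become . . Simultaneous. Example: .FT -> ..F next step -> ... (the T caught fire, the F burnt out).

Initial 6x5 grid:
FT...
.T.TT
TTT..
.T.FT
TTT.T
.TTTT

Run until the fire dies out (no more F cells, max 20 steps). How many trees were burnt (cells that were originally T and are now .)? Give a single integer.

Step 1: +2 fires, +2 burnt (F count now 2)
Step 2: +2 fires, +2 burnt (F count now 2)
Step 3: +2 fires, +2 burnt (F count now 2)
Step 4: +4 fires, +2 burnt (F count now 4)
Step 5: +2 fires, +4 burnt (F count now 2)
Step 6: +3 fires, +2 burnt (F count now 3)
Step 7: +0 fires, +3 burnt (F count now 0)
Fire out after step 7
Initially T: 17, now '.': 28
Total burnt (originally-T cells now '.'): 15

Answer: 15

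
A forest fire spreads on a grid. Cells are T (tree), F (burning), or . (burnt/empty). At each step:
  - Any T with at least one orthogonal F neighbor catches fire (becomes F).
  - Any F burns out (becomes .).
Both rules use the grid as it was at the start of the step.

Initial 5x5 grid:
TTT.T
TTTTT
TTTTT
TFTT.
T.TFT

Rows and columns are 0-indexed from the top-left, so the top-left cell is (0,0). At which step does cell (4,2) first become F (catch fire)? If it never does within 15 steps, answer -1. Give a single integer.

Step 1: cell (4,2)='F' (+6 fires, +2 burnt)
  -> target ignites at step 1
Step 2: cell (4,2)='.' (+5 fires, +6 burnt)
Step 3: cell (4,2)='.' (+5 fires, +5 burnt)
Step 4: cell (4,2)='.' (+3 fires, +5 burnt)
Step 5: cell (4,2)='.' (+1 fires, +3 burnt)
Step 6: cell (4,2)='.' (+0 fires, +1 burnt)
  fire out at step 6

1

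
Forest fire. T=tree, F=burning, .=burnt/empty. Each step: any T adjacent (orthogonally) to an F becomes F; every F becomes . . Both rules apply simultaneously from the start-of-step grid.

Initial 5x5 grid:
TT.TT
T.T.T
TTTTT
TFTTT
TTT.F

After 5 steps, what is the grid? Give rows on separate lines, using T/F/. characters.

Step 1: 5 trees catch fire, 2 burn out
  TT.TT
  T.T.T
  TFTTT
  F.FTF
  TFT..
Step 2: 6 trees catch fire, 5 burn out
  TT.TT
  T.T.T
  F.FTF
  ...F.
  F.F..
Step 3: 4 trees catch fire, 6 burn out
  TT.TT
  F.F.F
  ...F.
  .....
  .....
Step 4: 2 trees catch fire, 4 burn out
  FT.TF
  .....
  .....
  .....
  .....
Step 5: 2 trees catch fire, 2 burn out
  .F.F.
  .....
  .....
  .....
  .....

.F.F.
.....
.....
.....
.....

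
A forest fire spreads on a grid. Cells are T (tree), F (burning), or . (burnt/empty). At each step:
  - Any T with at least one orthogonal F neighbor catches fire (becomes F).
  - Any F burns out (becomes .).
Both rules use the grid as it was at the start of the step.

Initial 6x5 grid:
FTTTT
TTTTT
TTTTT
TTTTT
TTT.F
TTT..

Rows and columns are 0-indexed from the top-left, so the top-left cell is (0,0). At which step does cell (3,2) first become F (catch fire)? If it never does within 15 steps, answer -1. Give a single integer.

Step 1: cell (3,2)='T' (+3 fires, +2 burnt)
Step 2: cell (3,2)='T' (+5 fires, +3 burnt)
Step 3: cell (3,2)='F' (+7 fires, +5 burnt)
  -> target ignites at step 3
Step 4: cell (3,2)='.' (+6 fires, +7 burnt)
Step 5: cell (3,2)='.' (+3 fires, +6 burnt)
Step 6: cell (3,2)='.' (+1 fires, +3 burnt)
Step 7: cell (3,2)='.' (+0 fires, +1 burnt)
  fire out at step 7

3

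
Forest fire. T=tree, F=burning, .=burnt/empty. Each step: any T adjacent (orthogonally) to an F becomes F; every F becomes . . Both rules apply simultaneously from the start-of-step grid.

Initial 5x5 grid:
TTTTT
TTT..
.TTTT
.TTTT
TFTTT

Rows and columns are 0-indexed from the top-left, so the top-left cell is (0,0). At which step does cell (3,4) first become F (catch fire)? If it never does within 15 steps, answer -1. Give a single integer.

Step 1: cell (3,4)='T' (+3 fires, +1 burnt)
Step 2: cell (3,4)='T' (+3 fires, +3 burnt)
Step 3: cell (3,4)='T' (+4 fires, +3 burnt)
Step 4: cell (3,4)='F' (+5 fires, +4 burnt)
  -> target ignites at step 4
Step 5: cell (3,4)='.' (+3 fires, +5 burnt)
Step 6: cell (3,4)='.' (+1 fires, +3 burnt)
Step 7: cell (3,4)='.' (+1 fires, +1 burnt)
Step 8: cell (3,4)='.' (+0 fires, +1 burnt)
  fire out at step 8

4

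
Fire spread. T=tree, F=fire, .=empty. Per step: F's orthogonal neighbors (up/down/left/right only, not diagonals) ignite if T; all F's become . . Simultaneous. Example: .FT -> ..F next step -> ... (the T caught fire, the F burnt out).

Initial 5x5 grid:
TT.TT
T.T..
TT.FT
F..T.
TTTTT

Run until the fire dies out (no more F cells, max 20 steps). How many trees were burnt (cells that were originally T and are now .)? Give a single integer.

Answer: 12

Derivation:
Step 1: +4 fires, +2 burnt (F count now 4)
Step 2: +4 fires, +4 burnt (F count now 4)
Step 3: +3 fires, +4 burnt (F count now 3)
Step 4: +1 fires, +3 burnt (F count now 1)
Step 5: +0 fires, +1 burnt (F count now 0)
Fire out after step 5
Initially T: 15, now '.': 22
Total burnt (originally-T cells now '.'): 12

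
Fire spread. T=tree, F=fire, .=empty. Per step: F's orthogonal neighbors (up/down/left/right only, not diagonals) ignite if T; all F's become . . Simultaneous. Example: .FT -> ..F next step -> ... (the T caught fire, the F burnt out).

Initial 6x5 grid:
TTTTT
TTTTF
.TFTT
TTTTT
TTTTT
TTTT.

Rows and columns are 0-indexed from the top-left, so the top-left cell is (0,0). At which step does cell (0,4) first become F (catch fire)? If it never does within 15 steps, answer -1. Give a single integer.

Step 1: cell (0,4)='F' (+7 fires, +2 burnt)
  -> target ignites at step 1
Step 2: cell (0,4)='.' (+7 fires, +7 burnt)
Step 3: cell (0,4)='.' (+7 fires, +7 burnt)
Step 4: cell (0,4)='.' (+4 fires, +7 burnt)
Step 5: cell (0,4)='.' (+1 fires, +4 burnt)
Step 6: cell (0,4)='.' (+0 fires, +1 burnt)
  fire out at step 6

1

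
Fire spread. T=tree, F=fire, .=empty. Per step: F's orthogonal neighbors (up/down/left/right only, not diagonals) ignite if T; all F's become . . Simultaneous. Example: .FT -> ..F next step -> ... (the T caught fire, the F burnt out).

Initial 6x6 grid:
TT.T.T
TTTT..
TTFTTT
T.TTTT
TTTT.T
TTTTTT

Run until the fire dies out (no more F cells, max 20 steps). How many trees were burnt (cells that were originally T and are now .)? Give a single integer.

Step 1: +4 fires, +1 burnt (F count now 4)
Step 2: +6 fires, +4 burnt (F count now 6)
Step 3: +9 fires, +6 burnt (F count now 9)
Step 4: +5 fires, +9 burnt (F count now 5)
Step 5: +3 fires, +5 burnt (F count now 3)
Step 6: +1 fires, +3 burnt (F count now 1)
Step 7: +0 fires, +1 burnt (F count now 0)
Fire out after step 7
Initially T: 29, now '.': 35
Total burnt (originally-T cells now '.'): 28

Answer: 28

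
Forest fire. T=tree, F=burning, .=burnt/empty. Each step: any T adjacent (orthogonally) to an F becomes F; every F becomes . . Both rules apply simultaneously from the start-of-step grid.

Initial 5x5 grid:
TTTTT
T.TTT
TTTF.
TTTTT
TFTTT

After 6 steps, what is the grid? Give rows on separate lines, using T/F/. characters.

Step 1: 6 trees catch fire, 2 burn out
  TTTTT
  T.TFT
  TTF..
  TFTFT
  F.FTT
Step 2: 8 trees catch fire, 6 burn out
  TTTFT
  T.F.F
  TF...
  F.F.F
  ...FT
Step 3: 4 trees catch fire, 8 burn out
  TTF.F
  T....
  F....
  .....
  ....F
Step 4: 2 trees catch fire, 4 burn out
  TF...
  F....
  .....
  .....
  .....
Step 5: 1 trees catch fire, 2 burn out
  F....
  .....
  .....
  .....
  .....
Step 6: 0 trees catch fire, 1 burn out
  .....
  .....
  .....
  .....
  .....

.....
.....
.....
.....
.....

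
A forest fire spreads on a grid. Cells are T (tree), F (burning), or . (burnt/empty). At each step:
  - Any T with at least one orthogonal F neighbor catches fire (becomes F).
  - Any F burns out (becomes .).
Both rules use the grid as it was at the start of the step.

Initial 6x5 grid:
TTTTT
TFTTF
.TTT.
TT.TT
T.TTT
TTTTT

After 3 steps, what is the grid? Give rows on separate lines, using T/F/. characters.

Step 1: 6 trees catch fire, 2 burn out
  TFTTF
  F.FF.
  .FTT.
  TT.TT
  T.TTT
  TTTTT
Step 2: 6 trees catch fire, 6 burn out
  F.FF.
  .....
  ..FF.
  TF.TT
  T.TTT
  TTTTT
Step 3: 2 trees catch fire, 6 burn out
  .....
  .....
  .....
  F..FT
  T.TTT
  TTTTT

.....
.....
.....
F..FT
T.TTT
TTTTT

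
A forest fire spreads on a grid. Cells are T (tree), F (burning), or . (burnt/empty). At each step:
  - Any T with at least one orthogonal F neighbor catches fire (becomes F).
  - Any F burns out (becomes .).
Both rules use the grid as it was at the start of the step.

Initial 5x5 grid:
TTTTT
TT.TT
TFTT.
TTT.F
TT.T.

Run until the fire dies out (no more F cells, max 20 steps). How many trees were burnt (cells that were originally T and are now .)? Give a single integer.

Answer: 17

Derivation:
Step 1: +4 fires, +2 burnt (F count now 4)
Step 2: +6 fires, +4 burnt (F count now 6)
Step 3: +4 fires, +6 burnt (F count now 4)
Step 4: +2 fires, +4 burnt (F count now 2)
Step 5: +1 fires, +2 burnt (F count now 1)
Step 6: +0 fires, +1 burnt (F count now 0)
Fire out after step 6
Initially T: 18, now '.': 24
Total burnt (originally-T cells now '.'): 17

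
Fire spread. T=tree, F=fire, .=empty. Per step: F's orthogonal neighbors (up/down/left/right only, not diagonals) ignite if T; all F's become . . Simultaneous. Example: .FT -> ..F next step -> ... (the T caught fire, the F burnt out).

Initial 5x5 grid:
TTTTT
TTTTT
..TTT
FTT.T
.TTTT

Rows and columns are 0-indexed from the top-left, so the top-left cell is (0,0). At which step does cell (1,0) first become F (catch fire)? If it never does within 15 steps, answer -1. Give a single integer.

Step 1: cell (1,0)='T' (+1 fires, +1 burnt)
Step 2: cell (1,0)='T' (+2 fires, +1 burnt)
Step 3: cell (1,0)='T' (+2 fires, +2 burnt)
Step 4: cell (1,0)='T' (+3 fires, +2 burnt)
Step 5: cell (1,0)='T' (+5 fires, +3 burnt)
Step 6: cell (1,0)='F' (+5 fires, +5 burnt)
  -> target ignites at step 6
Step 7: cell (1,0)='.' (+2 fires, +5 burnt)
Step 8: cell (1,0)='.' (+0 fires, +2 burnt)
  fire out at step 8

6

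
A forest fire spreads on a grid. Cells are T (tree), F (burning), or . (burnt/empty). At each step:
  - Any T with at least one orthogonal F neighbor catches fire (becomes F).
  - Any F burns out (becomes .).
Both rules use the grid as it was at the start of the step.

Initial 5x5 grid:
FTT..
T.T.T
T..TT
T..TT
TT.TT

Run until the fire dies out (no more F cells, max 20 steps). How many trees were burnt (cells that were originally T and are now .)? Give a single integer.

Answer: 8

Derivation:
Step 1: +2 fires, +1 burnt (F count now 2)
Step 2: +2 fires, +2 burnt (F count now 2)
Step 3: +2 fires, +2 burnt (F count now 2)
Step 4: +1 fires, +2 burnt (F count now 1)
Step 5: +1 fires, +1 burnt (F count now 1)
Step 6: +0 fires, +1 burnt (F count now 0)
Fire out after step 6
Initially T: 15, now '.': 18
Total burnt (originally-T cells now '.'): 8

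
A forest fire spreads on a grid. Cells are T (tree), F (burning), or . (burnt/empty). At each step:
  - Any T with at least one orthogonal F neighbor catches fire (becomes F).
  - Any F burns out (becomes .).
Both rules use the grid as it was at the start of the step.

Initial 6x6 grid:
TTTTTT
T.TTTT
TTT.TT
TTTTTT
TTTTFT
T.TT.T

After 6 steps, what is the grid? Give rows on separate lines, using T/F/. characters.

Step 1: 3 trees catch fire, 1 burn out
  TTTTTT
  T.TTTT
  TTT.TT
  TTTTFT
  TTTF.F
  T.TT.T
Step 2: 6 trees catch fire, 3 burn out
  TTTTTT
  T.TTTT
  TTT.FT
  TTTF.F
  TTF...
  T.TF.F
Step 3: 5 trees catch fire, 6 burn out
  TTTTTT
  T.TTFT
  TTT..F
  TTF...
  TF....
  T.F...
Step 4: 6 trees catch fire, 5 burn out
  TTTTFT
  T.TF.F
  TTF...
  TF....
  F.....
  T.....
Step 5: 6 trees catch fire, 6 burn out
  TTTF.F
  T.F...
  TF....
  F.....
  ......
  F.....
Step 6: 2 trees catch fire, 6 burn out
  TTF...
  T.....
  F.....
  ......
  ......
  ......

TTF...
T.....
F.....
......
......
......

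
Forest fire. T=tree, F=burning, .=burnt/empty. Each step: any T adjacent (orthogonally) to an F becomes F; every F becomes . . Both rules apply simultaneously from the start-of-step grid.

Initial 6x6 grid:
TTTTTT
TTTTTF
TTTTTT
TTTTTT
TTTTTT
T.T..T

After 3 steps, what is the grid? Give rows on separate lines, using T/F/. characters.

Step 1: 3 trees catch fire, 1 burn out
  TTTTTF
  TTTTF.
  TTTTTF
  TTTTTT
  TTTTTT
  T.T..T
Step 2: 4 trees catch fire, 3 burn out
  TTTTF.
  TTTF..
  TTTTF.
  TTTTTF
  TTTTTT
  T.T..T
Step 3: 5 trees catch fire, 4 burn out
  TTTF..
  TTF...
  TTTF..
  TTTTF.
  TTTTTF
  T.T..T

TTTF..
TTF...
TTTF..
TTTTF.
TTTTTF
T.T..T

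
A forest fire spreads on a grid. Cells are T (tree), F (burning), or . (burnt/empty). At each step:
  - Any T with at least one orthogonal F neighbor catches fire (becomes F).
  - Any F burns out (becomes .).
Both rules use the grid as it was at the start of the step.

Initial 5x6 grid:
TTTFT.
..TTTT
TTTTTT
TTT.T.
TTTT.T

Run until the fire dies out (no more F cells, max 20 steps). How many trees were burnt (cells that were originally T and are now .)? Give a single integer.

Answer: 22

Derivation:
Step 1: +3 fires, +1 burnt (F count now 3)
Step 2: +4 fires, +3 burnt (F count now 4)
Step 3: +4 fires, +4 burnt (F count now 4)
Step 4: +4 fires, +4 burnt (F count now 4)
Step 5: +3 fires, +4 burnt (F count now 3)
Step 6: +3 fires, +3 burnt (F count now 3)
Step 7: +1 fires, +3 burnt (F count now 1)
Step 8: +0 fires, +1 burnt (F count now 0)
Fire out after step 8
Initially T: 23, now '.': 29
Total burnt (originally-T cells now '.'): 22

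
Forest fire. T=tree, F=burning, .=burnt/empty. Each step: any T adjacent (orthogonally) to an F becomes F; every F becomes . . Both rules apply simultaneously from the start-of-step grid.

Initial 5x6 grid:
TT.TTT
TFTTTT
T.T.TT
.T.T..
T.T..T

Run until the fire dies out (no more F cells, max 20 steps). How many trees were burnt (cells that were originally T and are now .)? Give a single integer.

Answer: 14

Derivation:
Step 1: +3 fires, +1 burnt (F count now 3)
Step 2: +4 fires, +3 burnt (F count now 4)
Step 3: +2 fires, +4 burnt (F count now 2)
Step 4: +3 fires, +2 burnt (F count now 3)
Step 5: +2 fires, +3 burnt (F count now 2)
Step 6: +0 fires, +2 burnt (F count now 0)
Fire out after step 6
Initially T: 19, now '.': 25
Total burnt (originally-T cells now '.'): 14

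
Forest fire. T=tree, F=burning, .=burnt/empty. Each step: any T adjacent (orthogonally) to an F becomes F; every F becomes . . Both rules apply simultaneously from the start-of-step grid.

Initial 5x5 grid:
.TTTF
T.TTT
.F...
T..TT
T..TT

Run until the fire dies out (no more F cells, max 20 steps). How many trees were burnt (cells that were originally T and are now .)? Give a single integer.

Answer: 6

Derivation:
Step 1: +2 fires, +2 burnt (F count now 2)
Step 2: +2 fires, +2 burnt (F count now 2)
Step 3: +2 fires, +2 burnt (F count now 2)
Step 4: +0 fires, +2 burnt (F count now 0)
Fire out after step 4
Initially T: 13, now '.': 18
Total burnt (originally-T cells now '.'): 6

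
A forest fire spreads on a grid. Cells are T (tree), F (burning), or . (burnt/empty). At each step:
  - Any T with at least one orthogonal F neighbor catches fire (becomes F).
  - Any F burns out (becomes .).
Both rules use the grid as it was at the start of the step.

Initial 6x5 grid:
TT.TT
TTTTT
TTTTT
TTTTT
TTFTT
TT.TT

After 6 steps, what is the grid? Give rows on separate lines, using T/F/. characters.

Step 1: 3 trees catch fire, 1 burn out
  TT.TT
  TTTTT
  TTTTT
  TTFTT
  TF.FT
  TT.TT
Step 2: 7 trees catch fire, 3 burn out
  TT.TT
  TTTTT
  TTFTT
  TF.FT
  F...F
  TF.FT
Step 3: 7 trees catch fire, 7 burn out
  TT.TT
  TTFTT
  TF.FT
  F...F
  .....
  F...F
Step 4: 4 trees catch fire, 7 burn out
  TT.TT
  TF.FT
  F...F
  .....
  .....
  .....
Step 5: 4 trees catch fire, 4 burn out
  TF.FT
  F...F
  .....
  .....
  .....
  .....
Step 6: 2 trees catch fire, 4 burn out
  F...F
  .....
  .....
  .....
  .....
  .....

F...F
.....
.....
.....
.....
.....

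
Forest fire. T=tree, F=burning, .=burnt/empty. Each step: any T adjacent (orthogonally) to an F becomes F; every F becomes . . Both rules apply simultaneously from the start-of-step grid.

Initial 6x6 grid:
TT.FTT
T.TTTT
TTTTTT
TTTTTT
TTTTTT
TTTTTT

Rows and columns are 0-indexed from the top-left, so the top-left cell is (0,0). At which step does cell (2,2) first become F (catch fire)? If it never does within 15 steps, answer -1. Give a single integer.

Step 1: cell (2,2)='T' (+2 fires, +1 burnt)
Step 2: cell (2,2)='T' (+4 fires, +2 burnt)
Step 3: cell (2,2)='F' (+4 fires, +4 burnt)
  -> target ignites at step 3
Step 4: cell (2,2)='.' (+5 fires, +4 burnt)
Step 5: cell (2,2)='.' (+6 fires, +5 burnt)
Step 6: cell (2,2)='.' (+6 fires, +6 burnt)
Step 7: cell (2,2)='.' (+4 fires, +6 burnt)
Step 8: cell (2,2)='.' (+2 fires, +4 burnt)
Step 9: cell (2,2)='.' (+0 fires, +2 burnt)
  fire out at step 9

3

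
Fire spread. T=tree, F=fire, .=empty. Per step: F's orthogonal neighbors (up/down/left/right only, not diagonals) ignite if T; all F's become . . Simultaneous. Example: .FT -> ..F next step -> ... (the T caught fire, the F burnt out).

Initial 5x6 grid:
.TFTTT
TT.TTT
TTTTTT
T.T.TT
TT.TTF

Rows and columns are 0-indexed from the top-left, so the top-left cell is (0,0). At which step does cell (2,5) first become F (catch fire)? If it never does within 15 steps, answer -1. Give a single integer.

Step 1: cell (2,5)='T' (+4 fires, +2 burnt)
Step 2: cell (2,5)='F' (+6 fires, +4 burnt)
  -> target ignites at step 2
Step 3: cell (2,5)='.' (+7 fires, +6 burnt)
Step 4: cell (2,5)='.' (+2 fires, +7 burnt)
Step 5: cell (2,5)='.' (+2 fires, +2 burnt)
Step 6: cell (2,5)='.' (+1 fires, +2 burnt)
Step 7: cell (2,5)='.' (+1 fires, +1 burnt)
Step 8: cell (2,5)='.' (+0 fires, +1 burnt)
  fire out at step 8

2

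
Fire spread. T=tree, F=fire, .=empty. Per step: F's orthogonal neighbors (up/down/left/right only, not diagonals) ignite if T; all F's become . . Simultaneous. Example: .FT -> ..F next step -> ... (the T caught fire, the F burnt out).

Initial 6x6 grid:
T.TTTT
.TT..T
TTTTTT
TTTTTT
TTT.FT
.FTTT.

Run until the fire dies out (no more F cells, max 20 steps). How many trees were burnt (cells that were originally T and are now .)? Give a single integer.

Answer: 26

Derivation:
Step 1: +5 fires, +2 burnt (F count now 5)
Step 2: +7 fires, +5 burnt (F count now 7)
Step 3: +5 fires, +7 burnt (F count now 5)
Step 4: +4 fires, +5 burnt (F count now 4)
Step 5: +2 fires, +4 burnt (F count now 2)
Step 6: +2 fires, +2 burnt (F count now 2)
Step 7: +1 fires, +2 burnt (F count now 1)
Step 8: +0 fires, +1 burnt (F count now 0)
Fire out after step 8
Initially T: 27, now '.': 35
Total burnt (originally-T cells now '.'): 26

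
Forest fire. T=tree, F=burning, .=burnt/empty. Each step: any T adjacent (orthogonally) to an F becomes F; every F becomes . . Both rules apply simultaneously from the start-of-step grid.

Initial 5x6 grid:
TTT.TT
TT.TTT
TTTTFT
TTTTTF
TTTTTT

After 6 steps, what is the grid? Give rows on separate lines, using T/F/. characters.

Step 1: 5 trees catch fire, 2 burn out
  TTT.TT
  TT.TFT
  TTTF.F
  TTTTF.
  TTTTTF
Step 2: 6 trees catch fire, 5 burn out
  TTT.FT
  TT.F.F
  TTF...
  TTTF..
  TTTTF.
Step 3: 4 trees catch fire, 6 burn out
  TTT..F
  TT....
  TF....
  TTF...
  TTTF..
Step 4: 4 trees catch fire, 4 burn out
  TTT...
  TF....
  F.....
  TF....
  TTF...
Step 5: 4 trees catch fire, 4 burn out
  TFT...
  F.....
  ......
  F.....
  TF....
Step 6: 3 trees catch fire, 4 burn out
  F.F...
  ......
  ......
  ......
  F.....

F.F...
......
......
......
F.....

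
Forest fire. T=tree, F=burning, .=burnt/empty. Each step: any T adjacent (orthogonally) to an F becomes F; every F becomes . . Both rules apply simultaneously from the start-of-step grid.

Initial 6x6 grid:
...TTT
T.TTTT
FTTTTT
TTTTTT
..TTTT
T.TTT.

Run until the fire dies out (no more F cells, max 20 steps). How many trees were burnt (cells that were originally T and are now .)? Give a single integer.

Answer: 26

Derivation:
Step 1: +3 fires, +1 burnt (F count now 3)
Step 2: +2 fires, +3 burnt (F count now 2)
Step 3: +3 fires, +2 burnt (F count now 3)
Step 4: +4 fires, +3 burnt (F count now 4)
Step 5: +6 fires, +4 burnt (F count now 6)
Step 6: +5 fires, +6 burnt (F count now 5)
Step 7: +3 fires, +5 burnt (F count now 3)
Step 8: +0 fires, +3 burnt (F count now 0)
Fire out after step 8
Initially T: 27, now '.': 35
Total burnt (originally-T cells now '.'): 26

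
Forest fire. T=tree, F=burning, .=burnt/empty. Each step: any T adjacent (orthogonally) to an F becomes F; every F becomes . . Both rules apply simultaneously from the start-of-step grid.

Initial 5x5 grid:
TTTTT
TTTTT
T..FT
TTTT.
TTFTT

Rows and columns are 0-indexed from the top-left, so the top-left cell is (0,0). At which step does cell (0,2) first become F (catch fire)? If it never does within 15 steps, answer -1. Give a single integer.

Step 1: cell (0,2)='T' (+6 fires, +2 burnt)
Step 2: cell (0,2)='T' (+6 fires, +6 burnt)
Step 3: cell (0,2)='F' (+4 fires, +6 burnt)
  -> target ignites at step 3
Step 4: cell (0,2)='.' (+3 fires, +4 burnt)
Step 5: cell (0,2)='.' (+1 fires, +3 burnt)
Step 6: cell (0,2)='.' (+0 fires, +1 burnt)
  fire out at step 6

3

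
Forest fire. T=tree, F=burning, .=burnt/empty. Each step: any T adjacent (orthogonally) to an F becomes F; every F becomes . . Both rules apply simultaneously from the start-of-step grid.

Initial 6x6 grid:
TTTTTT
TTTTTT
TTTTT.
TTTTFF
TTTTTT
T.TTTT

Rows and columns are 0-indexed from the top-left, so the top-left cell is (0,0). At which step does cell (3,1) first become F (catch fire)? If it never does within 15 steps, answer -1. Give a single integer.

Step 1: cell (3,1)='T' (+4 fires, +2 burnt)
Step 2: cell (3,1)='T' (+6 fires, +4 burnt)
Step 3: cell (3,1)='F' (+7 fires, +6 burnt)
  -> target ignites at step 3
Step 4: cell (3,1)='.' (+7 fires, +7 burnt)
Step 5: cell (3,1)='.' (+4 fires, +7 burnt)
Step 6: cell (3,1)='.' (+3 fires, +4 burnt)
Step 7: cell (3,1)='.' (+1 fires, +3 burnt)
Step 8: cell (3,1)='.' (+0 fires, +1 burnt)
  fire out at step 8

3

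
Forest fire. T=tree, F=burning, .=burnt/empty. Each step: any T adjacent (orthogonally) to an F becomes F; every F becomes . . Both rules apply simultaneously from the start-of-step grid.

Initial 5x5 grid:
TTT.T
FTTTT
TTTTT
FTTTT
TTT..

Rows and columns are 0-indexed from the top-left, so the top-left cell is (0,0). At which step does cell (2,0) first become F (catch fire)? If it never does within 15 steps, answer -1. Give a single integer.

Step 1: cell (2,0)='F' (+5 fires, +2 burnt)
  -> target ignites at step 1
Step 2: cell (2,0)='.' (+5 fires, +5 burnt)
Step 3: cell (2,0)='.' (+5 fires, +5 burnt)
Step 4: cell (2,0)='.' (+3 fires, +5 burnt)
Step 5: cell (2,0)='.' (+2 fires, +3 burnt)
Step 6: cell (2,0)='.' (+0 fires, +2 burnt)
  fire out at step 6

1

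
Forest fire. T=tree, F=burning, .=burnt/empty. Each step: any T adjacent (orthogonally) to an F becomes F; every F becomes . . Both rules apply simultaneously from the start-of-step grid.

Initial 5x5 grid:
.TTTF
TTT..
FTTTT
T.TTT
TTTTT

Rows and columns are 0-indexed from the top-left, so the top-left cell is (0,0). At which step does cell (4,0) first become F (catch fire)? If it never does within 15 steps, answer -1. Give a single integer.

Step 1: cell (4,0)='T' (+4 fires, +2 burnt)
Step 2: cell (4,0)='F' (+4 fires, +4 burnt)
  -> target ignites at step 2
Step 3: cell (4,0)='.' (+5 fires, +4 burnt)
Step 4: cell (4,0)='.' (+3 fires, +5 burnt)
Step 5: cell (4,0)='.' (+2 fires, +3 burnt)
Step 6: cell (4,0)='.' (+1 fires, +2 burnt)
Step 7: cell (4,0)='.' (+0 fires, +1 burnt)
  fire out at step 7

2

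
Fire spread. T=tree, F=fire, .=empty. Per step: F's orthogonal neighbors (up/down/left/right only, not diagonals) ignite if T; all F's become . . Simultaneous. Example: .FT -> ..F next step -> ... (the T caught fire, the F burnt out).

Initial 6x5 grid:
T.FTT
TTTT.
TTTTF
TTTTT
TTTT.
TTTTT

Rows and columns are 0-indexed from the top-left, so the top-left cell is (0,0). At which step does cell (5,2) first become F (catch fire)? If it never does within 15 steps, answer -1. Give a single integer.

Step 1: cell (5,2)='T' (+4 fires, +2 burnt)
Step 2: cell (5,2)='T' (+5 fires, +4 burnt)
Step 3: cell (5,2)='T' (+4 fires, +5 burnt)
Step 4: cell (5,2)='T' (+5 fires, +4 burnt)
Step 5: cell (5,2)='F' (+4 fires, +5 burnt)
  -> target ignites at step 5
Step 6: cell (5,2)='.' (+2 fires, +4 burnt)
Step 7: cell (5,2)='.' (+1 fires, +2 burnt)
Step 8: cell (5,2)='.' (+0 fires, +1 burnt)
  fire out at step 8

5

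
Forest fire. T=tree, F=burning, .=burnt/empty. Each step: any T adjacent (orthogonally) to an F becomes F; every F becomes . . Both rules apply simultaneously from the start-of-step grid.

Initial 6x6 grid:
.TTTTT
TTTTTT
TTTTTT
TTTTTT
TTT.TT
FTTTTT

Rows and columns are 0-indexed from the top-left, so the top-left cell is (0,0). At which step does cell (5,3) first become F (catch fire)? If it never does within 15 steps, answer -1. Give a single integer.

Step 1: cell (5,3)='T' (+2 fires, +1 burnt)
Step 2: cell (5,3)='T' (+3 fires, +2 burnt)
Step 3: cell (5,3)='F' (+4 fires, +3 burnt)
  -> target ignites at step 3
Step 4: cell (5,3)='.' (+4 fires, +4 burnt)
Step 5: cell (5,3)='.' (+5 fires, +4 burnt)
Step 6: cell (5,3)='.' (+5 fires, +5 burnt)
Step 7: cell (5,3)='.' (+4 fires, +5 burnt)
Step 8: cell (5,3)='.' (+3 fires, +4 burnt)
Step 9: cell (5,3)='.' (+2 fires, +3 burnt)
Step 10: cell (5,3)='.' (+1 fires, +2 burnt)
Step 11: cell (5,3)='.' (+0 fires, +1 burnt)
  fire out at step 11

3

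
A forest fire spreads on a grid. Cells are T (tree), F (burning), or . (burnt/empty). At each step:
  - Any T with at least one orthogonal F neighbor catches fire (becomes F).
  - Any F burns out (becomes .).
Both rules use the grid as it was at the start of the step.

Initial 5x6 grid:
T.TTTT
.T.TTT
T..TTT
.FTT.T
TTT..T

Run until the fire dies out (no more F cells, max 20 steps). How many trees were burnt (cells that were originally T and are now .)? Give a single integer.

Step 1: +2 fires, +1 burnt (F count now 2)
Step 2: +3 fires, +2 burnt (F count now 3)
Step 3: +1 fires, +3 burnt (F count now 1)
Step 4: +2 fires, +1 burnt (F count now 2)
Step 5: +3 fires, +2 burnt (F count now 3)
Step 6: +4 fires, +3 burnt (F count now 4)
Step 7: +2 fires, +4 burnt (F count now 2)
Step 8: +0 fires, +2 burnt (F count now 0)
Fire out after step 8
Initially T: 20, now '.': 27
Total burnt (originally-T cells now '.'): 17

Answer: 17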